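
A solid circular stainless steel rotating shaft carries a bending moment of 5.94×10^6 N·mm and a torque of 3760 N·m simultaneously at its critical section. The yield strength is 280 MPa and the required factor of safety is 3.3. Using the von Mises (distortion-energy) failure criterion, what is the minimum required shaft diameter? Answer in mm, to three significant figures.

d = 93.3 mm

σ_allow = σ_y/n = 280/3.3 = 84.85 MPa.
For a solid shaft σ_b = 32M/(πd³) and τ = 16T/(πd³), so the von Mises stress is σ' = (16/πd³)·√(4M²+3T²).
√(4M²+3T²) = √(4×(5.940×10^6)² + 3×(3.760×10^6)²) = 1.355×10^7 N·mm.
d³ = 16×1.355×10^7/(π×84.85) = 813200 mm³.
d = 93.34 mm.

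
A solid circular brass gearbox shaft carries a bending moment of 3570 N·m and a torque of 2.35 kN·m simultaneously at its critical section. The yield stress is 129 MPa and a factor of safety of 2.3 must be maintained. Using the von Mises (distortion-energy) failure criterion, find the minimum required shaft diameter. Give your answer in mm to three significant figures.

d = 90.7 mm

σ_allow = σ_y/n = 129/2.3 = 56.09 MPa.
For a solid shaft σ_b = 32M/(πd³) and τ = 16T/(πd³), so the von Mises stress is σ' = (16/πd³)·√(4M²+3T²).
√(4M²+3T²) = √(4×(3.570×10^6)² + 3×(2.350×10^6)²) = 8.219×10^6 N·mm.
d³ = 16×8.219×10^6/(π×56.09) = 746300 mm³.
d = 90.71 mm.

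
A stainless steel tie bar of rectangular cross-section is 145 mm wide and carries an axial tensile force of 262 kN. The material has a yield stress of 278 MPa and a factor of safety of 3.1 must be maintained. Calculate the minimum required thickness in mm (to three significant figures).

t = 20.1 mm

σ_allow = 278/3.1 = 89.68 MPa.
Required area A = F/σ_allow = 262000/89.68 = 2922 mm².
t = A/w = 2922/145 = 20.15 mm.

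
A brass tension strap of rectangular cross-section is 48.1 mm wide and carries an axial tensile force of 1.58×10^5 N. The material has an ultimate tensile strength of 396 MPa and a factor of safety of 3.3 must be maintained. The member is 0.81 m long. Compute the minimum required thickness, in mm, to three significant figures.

t = 27.4 mm

σ_allow = 396/3.3 = 120.0 MPa.
Required area A = F/σ_allow = 158000/120.0 = 1317 mm².
t = A/w = 1317/48.1 = 27.37 mm.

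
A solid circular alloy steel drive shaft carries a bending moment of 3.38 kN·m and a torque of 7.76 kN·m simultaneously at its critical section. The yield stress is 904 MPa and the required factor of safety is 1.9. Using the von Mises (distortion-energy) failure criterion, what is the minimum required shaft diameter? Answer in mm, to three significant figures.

σ_allow = σ_y/n = 904/1.9 = 475.8 MPa.
For a solid shaft σ_b = 32M/(πd³) and τ = 16T/(πd³), so the von Mises stress is σ' = (16/πd³)·√(4M²+3T²).
√(4M²+3T²) = √(4×(3.380×10^6)² + 3×(7.760×10^6)²) = 1.504×10^7 N·mm.
d³ = 16×1.504×10^7/(π×475.8) = 161000 mm³.
d = 54.41 mm.

d = 54.4 mm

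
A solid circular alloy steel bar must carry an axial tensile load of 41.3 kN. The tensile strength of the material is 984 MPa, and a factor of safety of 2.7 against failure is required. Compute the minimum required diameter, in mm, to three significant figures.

d = 12.0 mm

Allowable stress σ_allow = 984/2.7 = 364.4 MPa.
Required area A = F/σ_allow = 41300/364.4 = 113.3 mm².
A = πd²/4 → d = √(4A/π) = 12.01 mm.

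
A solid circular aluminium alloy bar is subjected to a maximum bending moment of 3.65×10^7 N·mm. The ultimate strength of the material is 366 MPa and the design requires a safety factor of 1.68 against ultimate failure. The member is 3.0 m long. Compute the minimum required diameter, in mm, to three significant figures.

d = 120 mm

σ_allow = 366/1.68 = 217.9 MPa.
For a solid circular section σ = 32M/(πd³), so d³ = 32M/(π σ_allow) = 32×3.6500×10^7/(π×217.9) = 1.707×10^6 mm³.
d = 119.5 mm.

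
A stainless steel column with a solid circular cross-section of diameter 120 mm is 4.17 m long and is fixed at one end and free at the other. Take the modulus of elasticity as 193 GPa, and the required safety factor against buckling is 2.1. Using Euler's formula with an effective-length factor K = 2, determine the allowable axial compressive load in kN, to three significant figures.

I = πd⁴/64 = π×120⁴/64 = 1.018×10^7 mm⁴.
Effective length L_e = KL = 2×4.17 m = 8340 mm.
Euler critical load P_cr = π²EI/L_e² = π²×193000×1.018×10^7/8340² = 278800 N.
P_allow = P_cr/n = 278800/2.1 = 132700 N.

P_allow = 133 kN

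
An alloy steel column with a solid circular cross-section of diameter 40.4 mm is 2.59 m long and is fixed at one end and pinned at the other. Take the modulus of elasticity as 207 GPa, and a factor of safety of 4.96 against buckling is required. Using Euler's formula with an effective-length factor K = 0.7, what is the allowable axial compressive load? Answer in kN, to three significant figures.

P_allow = 16.4 kN

I = πd⁴/64 = π×40.4⁴/64 = 130800 mm⁴.
Effective length L_e = KL = 0.7×2.59 m = 1813 mm.
Euler critical load P_cr = π²EI/L_e² = π²×207000×130800/1813² = 81280 N.
P_allow = P_cr/n = 81280/4.96 = 16390 N.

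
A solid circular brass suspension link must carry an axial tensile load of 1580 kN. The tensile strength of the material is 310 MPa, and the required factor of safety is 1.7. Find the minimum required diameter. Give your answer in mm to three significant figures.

d = 105 mm

Allowable stress σ_allow = 310/1.7 = 182.4 MPa.
Required area A = F/σ_allow = 1580000/182.4 = 8665 mm².
A = πd²/4 → d = √(4A/π) = 105.0 mm.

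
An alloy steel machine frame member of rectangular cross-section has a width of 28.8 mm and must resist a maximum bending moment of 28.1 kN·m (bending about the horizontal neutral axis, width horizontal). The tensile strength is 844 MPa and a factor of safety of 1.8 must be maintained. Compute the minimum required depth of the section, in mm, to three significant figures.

h = 112 mm

σ_allow = 844/1.8 = 468.9 MPa.
For a rectangular section σ = 6M/(bh²), so h² = 6M/(b σ_allow) = 6×2.8100×10^7/(28.8×468.9) = 12490 mm².
h = 111.7 mm.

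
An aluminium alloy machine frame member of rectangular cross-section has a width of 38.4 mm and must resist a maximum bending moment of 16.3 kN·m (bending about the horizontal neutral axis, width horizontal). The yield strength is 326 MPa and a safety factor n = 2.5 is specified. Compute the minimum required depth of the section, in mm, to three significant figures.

σ_allow = 326/2.5 = 130.4 MPa.
For a rectangular section σ = 6M/(bh²), so h² = 6M/(b σ_allow) = 6×1.6300×10^7/(38.4×130.4) = 19530 mm².
h = 139.8 mm.

h = 140 mm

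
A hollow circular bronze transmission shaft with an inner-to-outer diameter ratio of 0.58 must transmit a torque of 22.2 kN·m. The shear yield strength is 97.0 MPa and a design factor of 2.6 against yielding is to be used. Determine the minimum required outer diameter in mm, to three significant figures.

τ_allow = 97.0/2.6 = 37.31 MPa.
For a hollow shaft τ = 16T/[πd_o³(1−k⁴)] with k = 0.58, so 1−k⁴ = 0.8868.
d_o³ = 16T/[π τ_allow (1−k⁴)] = 16×2.2200×10^7/(π×37.31×0.8868) = 3.417×10^6 mm³.
d_o = 150.6 mm.

d_o = 151 mm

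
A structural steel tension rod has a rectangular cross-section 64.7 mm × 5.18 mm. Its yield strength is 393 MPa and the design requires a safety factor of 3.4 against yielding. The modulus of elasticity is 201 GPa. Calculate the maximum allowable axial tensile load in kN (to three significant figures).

F_allow = 38.7 kN

σ_allow = 393/3.4 = 115.6 MPa.
A = 64.7×5.18 = 335.1 mm².
F_allow = σ_allow × A = 115.6×335.1 = 38740 N.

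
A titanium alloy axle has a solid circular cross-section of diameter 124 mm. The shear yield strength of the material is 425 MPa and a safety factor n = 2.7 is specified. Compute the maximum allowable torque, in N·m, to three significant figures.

T_allow = 58900 N·m

τ_allow = 425/2.7 = 157.4 MPa.
For a solid shaft T_allow = τ_allow·πd³/16; πd³/16 = π×124³/16 = 374400 mm³.
T_allow = 157.4×374400 = 5.893×10^7 N·mm = 58930 N·m.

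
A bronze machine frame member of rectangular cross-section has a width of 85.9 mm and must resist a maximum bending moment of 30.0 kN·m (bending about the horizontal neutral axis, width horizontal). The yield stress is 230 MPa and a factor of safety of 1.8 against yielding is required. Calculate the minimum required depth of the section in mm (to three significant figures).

σ_allow = 230/1.8 = 127.8 MPa.
For a rectangular section σ = 6M/(bh²), so h² = 6M/(b σ_allow) = 6×3.0000×10^7/(85.9×127.8) = 16400 mm².
h = 128.1 mm.

h = 128 mm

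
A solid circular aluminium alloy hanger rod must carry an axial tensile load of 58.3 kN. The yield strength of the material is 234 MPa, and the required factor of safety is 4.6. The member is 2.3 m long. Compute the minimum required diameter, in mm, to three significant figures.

d = 38.2 mm

Allowable stress σ_allow = 234/4.6 = 50.87 MPa.
Required area A = F/σ_allow = 58300/50.87 = 1146 mm².
A = πd²/4 → d = √(4A/π) = 38.20 mm.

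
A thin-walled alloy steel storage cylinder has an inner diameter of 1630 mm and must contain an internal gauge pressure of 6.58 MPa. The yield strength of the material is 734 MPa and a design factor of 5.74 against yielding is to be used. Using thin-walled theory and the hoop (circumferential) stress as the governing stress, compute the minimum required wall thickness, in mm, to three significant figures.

t = 41.9 mm

σ_allow = 734/5.74 = 127.9 MPa.
Hoop stress σ_h = pD/(2t), so t = pD/(2σ_allow) = 6.58×1630/(2×127.9) = 41.94 mm.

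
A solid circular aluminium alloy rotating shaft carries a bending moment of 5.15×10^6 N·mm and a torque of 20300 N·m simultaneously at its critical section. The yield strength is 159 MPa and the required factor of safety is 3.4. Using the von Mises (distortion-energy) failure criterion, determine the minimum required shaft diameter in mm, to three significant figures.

σ_allow = σ_y/n = 159/3.4 = 46.76 MPa.
For a solid shaft σ_b = 32M/(πd³) and τ = 16T/(πd³), so the von Mises stress is σ' = (16/πd³)·√(4M²+3T²).
√(4M²+3T²) = √(4×(5.150×10^6)² + 3×(2.030×10^7)²) = 3.664×10^7 N·mm.
d³ = 16×3.664×10^7/(π×46.76) = 3.990×10^6 mm³.
d = 158.6 mm.

d = 159 mm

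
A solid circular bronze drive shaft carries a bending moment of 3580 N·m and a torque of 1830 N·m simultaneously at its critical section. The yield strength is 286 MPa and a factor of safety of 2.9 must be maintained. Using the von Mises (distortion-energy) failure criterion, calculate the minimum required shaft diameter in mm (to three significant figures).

σ_allow = σ_y/n = 286/2.9 = 98.62 MPa.
For a solid shaft σ_b = 32M/(πd³) and τ = 16T/(πd³), so the von Mises stress is σ' = (16/πd³)·√(4M²+3T²).
√(4M²+3T²) = √(4×(3.580×10^6)² + 3×(1.830×10^6)²) = 7.830×10^6 N·mm.
d³ = 16×7.830×10^6/(π×98.62) = 404400 mm³.
d = 73.95 mm.

d = 73.9 mm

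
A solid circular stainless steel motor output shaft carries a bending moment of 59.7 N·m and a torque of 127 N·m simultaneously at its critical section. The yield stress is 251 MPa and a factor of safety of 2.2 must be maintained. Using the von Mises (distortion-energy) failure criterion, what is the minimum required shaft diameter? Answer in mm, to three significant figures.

d = 22.4 mm

σ_allow = σ_y/n = 251/2.2 = 114.1 MPa.
For a solid shaft σ_b = 32M/(πd³) and τ = 16T/(πd³), so the von Mises stress is σ' = (16/πd³)·√(4M²+3T²).
√(4M²+3T²) = √(4×(59700)² + 3×(127000)²) = 250300 N·mm.
d³ = 16×250300/(π×114.1) = 11170 mm³.
d = 22.36 mm.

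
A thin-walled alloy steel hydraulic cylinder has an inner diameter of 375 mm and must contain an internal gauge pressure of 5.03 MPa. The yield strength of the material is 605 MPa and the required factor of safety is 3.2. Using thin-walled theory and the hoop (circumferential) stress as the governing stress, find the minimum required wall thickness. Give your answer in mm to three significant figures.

σ_allow = 605/3.2 = 189.1 MPa.
Hoop stress σ_h = pD/(2t), so t = pD/(2σ_allow) = 5.03×375/(2×189.1) = 4.988 mm.

t = 4.99 mm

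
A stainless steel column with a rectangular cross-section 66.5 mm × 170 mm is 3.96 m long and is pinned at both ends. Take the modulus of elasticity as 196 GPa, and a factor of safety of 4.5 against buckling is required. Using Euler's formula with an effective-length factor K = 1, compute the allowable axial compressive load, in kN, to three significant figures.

Buckling occurs about the weak axis: I_min = h·b³/12 = 170×66.5³/12 = 4.166×10^6 mm⁴ (b = 66.5 mm is the smaller dimension).
Effective length L_e = KL = 1×3.96 m = 3960 mm.
Euler critical load P_cr = π²EI/L_e² = π²×196000×4.166×10^6/3960² = 513900 N.
P_allow = P_cr/n = 513900/4.5 = 114200 N.

P_allow = 114 kN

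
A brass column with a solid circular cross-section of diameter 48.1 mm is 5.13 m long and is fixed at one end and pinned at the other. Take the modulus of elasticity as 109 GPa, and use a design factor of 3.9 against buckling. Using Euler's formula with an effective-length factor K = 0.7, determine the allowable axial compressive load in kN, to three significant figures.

P_allow = 5.62 kN

I = πd⁴/64 = π×48.1⁴/64 = 262800 mm⁴.
Effective length L_e = KL = 0.7×5.13 m = 3591 mm.
Euler critical load P_cr = π²EI/L_e² = π²×109000×262800/3591² = 21920 N.
P_allow = P_cr/n = 21920/3.9 = 5621 N.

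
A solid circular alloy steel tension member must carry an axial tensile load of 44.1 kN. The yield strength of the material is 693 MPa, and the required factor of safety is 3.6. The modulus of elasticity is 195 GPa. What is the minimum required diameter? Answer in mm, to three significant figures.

Allowable stress σ_allow = 693/3.6 = 192.5 MPa.
Required area A = F/σ_allow = 44100/192.5 = 229.1 mm².
A = πd²/4 → d = √(4A/π) = 17.08 mm.

d = 17.1 mm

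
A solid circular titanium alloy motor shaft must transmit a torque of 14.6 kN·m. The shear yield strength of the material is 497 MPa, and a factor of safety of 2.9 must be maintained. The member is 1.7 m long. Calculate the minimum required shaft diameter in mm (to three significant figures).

Allowable shear stress τ_allow = 497/2.9 = 171.4 MPa.
For a solid shaft τ = 16T/(πd³), so d³ = 16T/(π τ_allow) = 16×1.4600×10^7/(π×171.4) = 433900 mm³.
d = (433900)^(1/3) = 75.70 mm.

d = 75.7 mm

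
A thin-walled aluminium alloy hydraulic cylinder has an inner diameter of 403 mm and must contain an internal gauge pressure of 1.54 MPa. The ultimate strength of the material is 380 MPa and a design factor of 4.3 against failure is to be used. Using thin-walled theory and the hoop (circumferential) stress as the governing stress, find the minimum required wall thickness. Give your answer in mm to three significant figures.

σ_allow = 380/4.3 = 88.37 MPa.
Hoop stress σ_h = pD/(2t), so t = pD/(2σ_allow) = 1.54×403/(2×88.37) = 3.511 mm.

t = 3.51 mm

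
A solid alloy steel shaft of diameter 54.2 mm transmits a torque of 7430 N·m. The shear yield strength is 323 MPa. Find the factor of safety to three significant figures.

τ = 16T/(πd³) = 16×7430000/(π×54.2³) = 237.7 MPa.
n = τ_limit/τ = 323/237.7 = 1.359.

n = 1.36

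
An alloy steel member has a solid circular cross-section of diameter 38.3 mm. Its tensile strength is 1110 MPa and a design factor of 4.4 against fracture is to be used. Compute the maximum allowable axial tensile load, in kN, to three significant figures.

σ_allow = 1110/4.4 = 252.3 MPa.
A = πd²/4 = π×38.3²/4 = 1152 mm².
F_allow = σ_allow × A = 252.3×1152 = 290600 N.

F_allow = 291 kN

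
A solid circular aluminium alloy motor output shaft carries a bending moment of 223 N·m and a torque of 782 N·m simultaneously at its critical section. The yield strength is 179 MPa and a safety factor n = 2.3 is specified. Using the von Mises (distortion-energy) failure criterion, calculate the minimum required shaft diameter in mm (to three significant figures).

d = 45.4 mm

σ_allow = σ_y/n = 179/2.3 = 77.83 MPa.
For a solid shaft σ_b = 32M/(πd³) and τ = 16T/(πd³), so the von Mises stress is σ' = (16/πd³)·√(4M²+3T²).
√(4M²+3T²) = √(4×(223000)² + 3×(782000)²) = 1.426×10^6 N·mm.
d³ = 16×1.426×10^6/(π×77.83) = 93320 mm³.
d = 45.36 mm.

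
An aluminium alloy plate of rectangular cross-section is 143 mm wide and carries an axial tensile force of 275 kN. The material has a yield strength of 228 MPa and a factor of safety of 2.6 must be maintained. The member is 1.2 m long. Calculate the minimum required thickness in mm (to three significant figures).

σ_allow = 228/2.6 = 87.69 MPa.
Required area A = F/σ_allow = 275000/87.69 = 3136 mm².
t = A/w = 3136/143 = 21.93 mm.

t = 21.9 mm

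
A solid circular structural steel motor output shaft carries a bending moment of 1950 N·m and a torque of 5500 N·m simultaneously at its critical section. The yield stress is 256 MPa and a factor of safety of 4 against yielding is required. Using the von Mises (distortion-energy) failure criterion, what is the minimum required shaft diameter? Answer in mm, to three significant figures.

σ_allow = σ_y/n = 256/4 = 64.00 MPa.
For a solid shaft σ_b = 32M/(πd³) and τ = 16T/(πd³), so the von Mises stress is σ' = (16/πd³)·√(4M²+3T²).
√(4M²+3T²) = √(4×(1.950×10^6)² + 3×(5.500×10^6)²) = 1.029×10^7 N·mm.
d³ = 16×1.029×10^7/(π×64.00) = 819100 mm³.
d = 93.57 mm.

d = 93.6 mm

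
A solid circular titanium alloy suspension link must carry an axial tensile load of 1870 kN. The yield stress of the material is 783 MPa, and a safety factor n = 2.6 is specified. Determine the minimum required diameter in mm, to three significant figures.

d = 88.9 mm

Allowable stress σ_allow = 783/2.6 = 301.2 MPa.
Required area A = F/σ_allow = 1870000/301.2 = 6209 mm².
A = πd²/4 → d = √(4A/π) = 88.92 mm.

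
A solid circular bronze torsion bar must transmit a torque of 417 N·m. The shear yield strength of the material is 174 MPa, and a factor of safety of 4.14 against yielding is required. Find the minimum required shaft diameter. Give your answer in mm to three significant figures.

Allowable shear stress τ_allow = 174/4.14 = 42.03 MPa.
For a solid shaft τ = 16T/(πd³), so d³ = 16T/(π τ_allow) = 16×417000/(π×42.03) = 50530 mm³.
d = (50530)^(1/3) = 36.97 mm.

d = 37.0 mm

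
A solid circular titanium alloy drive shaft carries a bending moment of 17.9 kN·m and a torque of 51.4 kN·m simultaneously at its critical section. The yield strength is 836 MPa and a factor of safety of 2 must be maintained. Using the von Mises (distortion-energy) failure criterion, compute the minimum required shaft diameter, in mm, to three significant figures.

d = 105 mm

σ_allow = σ_y/n = 836/2 = 418.0 MPa.
For a solid shaft σ_b = 32M/(πd³) and τ = 16T/(πd³), so the von Mises stress is σ' = (16/πd³)·√(4M²+3T²).
√(4M²+3T²) = √(4×(1.790×10^7)² + 3×(5.140×10^7)²) = 9.596×10^7 N·mm.
d³ = 16×9.596×10^7/(π×418.0) = 1.169×10^6 mm³.
d = 105.3 mm.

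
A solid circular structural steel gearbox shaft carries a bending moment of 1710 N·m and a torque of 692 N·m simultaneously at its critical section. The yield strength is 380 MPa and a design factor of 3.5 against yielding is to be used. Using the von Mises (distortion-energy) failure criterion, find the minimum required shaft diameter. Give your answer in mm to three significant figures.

σ_allow = σ_y/n = 380/3.5 = 108.6 MPa.
For a solid shaft σ_b = 32M/(πd³) and τ = 16T/(πd³), so the von Mises stress is σ' = (16/πd³)·√(4M²+3T²).
√(4M²+3T²) = √(4×(1.710×10^6)² + 3×(692000)²) = 3.624×10^6 N·mm.
d³ = 16×3.624×10^6/(π×108.6) = 170000 mm³.
d = 55.40 mm.

d = 55.4 mm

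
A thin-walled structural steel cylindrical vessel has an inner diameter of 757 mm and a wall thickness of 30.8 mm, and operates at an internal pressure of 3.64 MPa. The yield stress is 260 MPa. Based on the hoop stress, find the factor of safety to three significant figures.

n = 5.81

σ_h = pD/(2t) = 3.64×757/(2×30.8) = 44.73 MPa.
n = 260/44.73 = 5.812.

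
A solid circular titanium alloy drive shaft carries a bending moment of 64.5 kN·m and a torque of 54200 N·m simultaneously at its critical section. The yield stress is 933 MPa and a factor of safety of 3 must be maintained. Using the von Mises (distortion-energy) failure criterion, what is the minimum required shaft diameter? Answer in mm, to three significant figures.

σ_allow = σ_y/n = 933/3 = 311.0 MPa.
For a solid shaft σ_b = 32M/(πd³) and τ = 16T/(πd³), so the von Mises stress is σ' = (16/πd³)·√(4M²+3T²).
√(4M²+3T²) = √(4×(6.450×10^7)² + 3×(5.420×10^7)²) = 1.595×10^8 N·mm.
d³ = 16×1.595×10^8/(π×311.0) = 2.613×10^6 mm³.
d = 137.7 mm.

d = 138 mm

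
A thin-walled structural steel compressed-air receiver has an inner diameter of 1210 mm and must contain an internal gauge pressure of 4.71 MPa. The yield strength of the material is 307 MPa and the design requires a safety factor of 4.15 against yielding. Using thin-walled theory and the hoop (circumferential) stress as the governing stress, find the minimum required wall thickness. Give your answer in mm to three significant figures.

t = 38.5 mm

σ_allow = 307/4.15 = 73.98 MPa.
Hoop stress σ_h = pD/(2t), so t = pD/(2σ_allow) = 4.71×1210/(2×73.98) = 38.52 mm.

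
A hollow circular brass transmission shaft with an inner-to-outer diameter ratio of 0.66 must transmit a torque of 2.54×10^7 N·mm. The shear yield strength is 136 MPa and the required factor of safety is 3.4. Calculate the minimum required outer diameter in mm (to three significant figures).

τ_allow = 136/3.4 = 40.00 MPa.
For a hollow shaft τ = 16T/[πd_o³(1−k⁴)] with k = 0.66, so 1−k⁴ = 0.8103.
d_o³ = 16T/[π τ_allow (1−k⁴)] = 16×2.5400×10^7/(π×40.00×0.8103) = 3.991×10^6 mm³.
d_o = 158.6 mm.

d_o = 159 mm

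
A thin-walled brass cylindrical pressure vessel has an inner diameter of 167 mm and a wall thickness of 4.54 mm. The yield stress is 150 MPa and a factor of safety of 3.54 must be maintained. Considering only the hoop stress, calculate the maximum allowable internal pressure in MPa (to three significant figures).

σ_allow = 150/3.54 = 42.37 MPa.
σ_h = pD/(2t) → p_allow = 2σ_allow t/D = 2×42.37×4.54/167 = 2.304 MPa.

p_allow = 2.30 MPa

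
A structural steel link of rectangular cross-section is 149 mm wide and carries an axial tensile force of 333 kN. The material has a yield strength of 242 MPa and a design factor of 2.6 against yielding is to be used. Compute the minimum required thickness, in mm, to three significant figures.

t = 24.0 mm

σ_allow = 242/2.6 = 93.08 MPa.
Required area A = F/σ_allow = 333000/93.08 = 3578 mm².
t = A/w = 3578/149 = 24.01 mm.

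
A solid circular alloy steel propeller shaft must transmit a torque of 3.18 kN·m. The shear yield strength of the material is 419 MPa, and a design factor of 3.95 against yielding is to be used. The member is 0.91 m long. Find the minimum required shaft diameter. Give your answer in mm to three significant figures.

d = 53.4 mm

Allowable shear stress τ_allow = 419/3.95 = 106.1 MPa.
For a solid shaft τ = 16T/(πd³), so d³ = 16T/(π τ_allow) = 16×3180000/(π×106.1) = 152700 mm³.
d = (152700)^(1/3) = 53.45 mm.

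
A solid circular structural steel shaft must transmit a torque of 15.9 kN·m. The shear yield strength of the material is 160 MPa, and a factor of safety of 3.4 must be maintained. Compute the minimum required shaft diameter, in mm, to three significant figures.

d = 120 mm

Allowable shear stress τ_allow = 160/3.4 = 47.06 MPa.
For a solid shaft τ = 16T/(πd³), so d³ = 16T/(π τ_allow) = 16×1.5900×10^7/(π×47.06) = 1.721×10^6 mm³.
d = (1.721×10^6)^(1/3) = 119.8 mm.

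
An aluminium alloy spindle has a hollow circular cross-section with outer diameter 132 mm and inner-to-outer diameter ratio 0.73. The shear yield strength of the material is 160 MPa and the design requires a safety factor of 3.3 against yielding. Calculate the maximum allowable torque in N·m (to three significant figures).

τ_allow = 160/3.3 = 48.48 MPa.
For a hollow shaft T_allow = τ_allow·πd_o³(1−k⁴)/16 with 1−k⁴ = 0.7160, so πd_o³(1−k⁴)/16 = 323400 mm³.
T_allow = 48.48×323400 = 1.568×10^7 N·mm = 15680 N·m.

T_allow = 15700 N·m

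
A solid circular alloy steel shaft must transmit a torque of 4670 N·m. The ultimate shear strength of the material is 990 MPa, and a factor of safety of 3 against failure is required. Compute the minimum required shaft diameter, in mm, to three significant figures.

d = 41.6 mm

Allowable shear stress τ_allow = 990/3 = 330.0 MPa.
For a solid shaft τ = 16T/(πd³), so d³ = 16T/(π τ_allow) = 16×4670000/(π×330.0) = 72070 mm³.
d = (72070)^(1/3) = 41.62 mm.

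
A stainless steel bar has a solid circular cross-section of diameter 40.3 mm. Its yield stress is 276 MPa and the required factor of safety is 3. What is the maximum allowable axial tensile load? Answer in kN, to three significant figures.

σ_allow = 276/3 = 92.00 MPa.
A = πd²/4 = π×40.3²/4 = 1276 mm².
F_allow = σ_allow × A = 92.00×1276 = 117400 N.

F_allow = 117 kN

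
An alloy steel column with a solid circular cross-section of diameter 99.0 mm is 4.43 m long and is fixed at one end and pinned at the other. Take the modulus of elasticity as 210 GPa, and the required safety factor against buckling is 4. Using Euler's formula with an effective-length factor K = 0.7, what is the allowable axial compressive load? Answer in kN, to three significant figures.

P_allow = 254 kN

I = πd⁴/64 = π×99.0⁴/64 = 4.715×10^6 mm⁴.
Effective length L_e = KL = 0.7×4.43 m = 3101 mm.
Euler critical load P_cr = π²EI/L_e² = π²×210000×4.715×10^6/3101² = 1.016×10^6 N.
P_allow = P_cr/n = 1.016×10^6/4 = 254100 N.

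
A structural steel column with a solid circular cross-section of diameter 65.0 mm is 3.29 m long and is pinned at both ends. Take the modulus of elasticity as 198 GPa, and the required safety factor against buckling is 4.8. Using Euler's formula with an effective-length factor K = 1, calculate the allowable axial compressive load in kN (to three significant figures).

I = πd⁴/64 = π×65.0⁴/64 = 876200 mm⁴.
Effective length L_e = KL = 1×3.29 m = 3290 mm.
Euler critical load P_cr = π²EI/L_e² = π²×198000×876200/3290² = 158200 N.
P_allow = P_cr/n = 158200/4.8 = 32960 N.

P_allow = 33.0 kN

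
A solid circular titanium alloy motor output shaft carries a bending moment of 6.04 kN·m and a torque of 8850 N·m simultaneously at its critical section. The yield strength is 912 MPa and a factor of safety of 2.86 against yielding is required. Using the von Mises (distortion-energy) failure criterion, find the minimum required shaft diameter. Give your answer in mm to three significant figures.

d = 67.8 mm

σ_allow = σ_y/n = 912/2.86 = 318.9 MPa.
For a solid shaft σ_b = 32M/(πd³) and τ = 16T/(πd³), so the von Mises stress is σ' = (16/πd³)·√(4M²+3T²).
√(4M²+3T²) = √(4×(6.040×10^6)² + 3×(8.850×10^6)²) = 1.952×10^7 N·mm.
d³ = 16×1.952×10^7/(π×318.9) = 311700 mm³.
d = 67.80 mm.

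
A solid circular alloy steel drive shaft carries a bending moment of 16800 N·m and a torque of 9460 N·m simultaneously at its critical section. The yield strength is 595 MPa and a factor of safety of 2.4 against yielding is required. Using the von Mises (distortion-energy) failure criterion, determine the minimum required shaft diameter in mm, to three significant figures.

d = 91.6 mm

σ_allow = σ_y/n = 595/2.4 = 247.9 MPa.
For a solid shaft σ_b = 32M/(πd³) and τ = 16T/(πd³), so the von Mises stress is σ' = (16/πd³)·√(4M²+3T²).
√(4M²+3T²) = √(4×(1.680×10^7)² + 3×(9.460×10^6)²) = 3.738×10^7 N·mm.
d³ = 16×3.738×10^7/(π×247.9) = 767900 mm³.
d = 91.57 mm.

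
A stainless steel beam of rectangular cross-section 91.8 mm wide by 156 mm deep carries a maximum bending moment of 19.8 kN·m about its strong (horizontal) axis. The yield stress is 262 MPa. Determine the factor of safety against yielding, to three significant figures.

n = 4.93

Section modulus S = bh²/6 = 91.8×156²/6 = 372300 mm³.
σ = M/S = 1.9800×10^7/372300 = 53.18 MPa.
n = 262/53.18 = 4.927.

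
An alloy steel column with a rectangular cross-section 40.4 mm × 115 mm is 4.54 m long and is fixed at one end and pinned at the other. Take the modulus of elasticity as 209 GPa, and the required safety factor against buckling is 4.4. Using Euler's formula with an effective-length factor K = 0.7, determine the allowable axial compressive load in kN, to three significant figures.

Buckling occurs about the weak axis: I_min = h·b³/12 = 115×40.4³/12 = 631900 mm⁴ (b = 40.4 mm is the smaller dimension).
Effective length L_e = KL = 0.7×4.54 m = 3178 mm.
Euler critical load P_cr = π²EI/L_e² = π²×209000×631900/3178² = 129100 N.
P_allow = P_cr/n = 129100/4.4 = 29330 N.

P_allow = 29.3 kN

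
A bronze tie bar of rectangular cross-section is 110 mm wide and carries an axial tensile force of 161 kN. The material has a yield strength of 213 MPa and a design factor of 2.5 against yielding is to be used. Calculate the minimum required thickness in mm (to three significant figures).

σ_allow = 213/2.5 = 85.20 MPa.
Required area A = F/σ_allow = 161000/85.20 = 1890 mm².
t = A/w = 1890/110 = 17.18 mm.

t = 17.2 mm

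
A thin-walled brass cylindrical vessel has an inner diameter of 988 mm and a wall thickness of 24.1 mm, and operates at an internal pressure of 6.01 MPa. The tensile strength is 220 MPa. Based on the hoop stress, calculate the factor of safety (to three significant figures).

n = 1.79

σ_h = pD/(2t) = 6.01×988/(2×24.1) = 123.2 MPa.
n = 220/123.2 = 1.786.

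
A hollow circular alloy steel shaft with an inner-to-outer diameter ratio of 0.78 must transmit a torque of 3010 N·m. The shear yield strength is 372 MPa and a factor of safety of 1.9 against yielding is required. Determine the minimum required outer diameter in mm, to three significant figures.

d_o = 49.9 mm

τ_allow = 372/1.9 = 195.8 MPa.
For a hollow shaft τ = 16T/[πd_o³(1−k⁴)] with k = 0.78, so 1−k⁴ = 0.6298.
d_o³ = 16T/[π τ_allow (1−k⁴)] = 16×3010000/(π×195.8×0.6298) = 124300 mm³.
d_o = 49.91 mm.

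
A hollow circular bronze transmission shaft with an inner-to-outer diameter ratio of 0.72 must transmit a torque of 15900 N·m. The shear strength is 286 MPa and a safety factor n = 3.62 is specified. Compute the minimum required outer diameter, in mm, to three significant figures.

d_o = 112 mm

τ_allow = 286/3.62 = 79.01 MPa.
For a hollow shaft τ = 16T/[πd_o³(1−k⁴)] with k = 0.72, so 1−k⁴ = 0.7313.
d_o³ = 16T/[π τ_allow (1−k⁴)] = 16×1.5900×10^7/(π×79.01×0.7313) = 1.402×10^6 mm³.
d_o = 111.9 mm.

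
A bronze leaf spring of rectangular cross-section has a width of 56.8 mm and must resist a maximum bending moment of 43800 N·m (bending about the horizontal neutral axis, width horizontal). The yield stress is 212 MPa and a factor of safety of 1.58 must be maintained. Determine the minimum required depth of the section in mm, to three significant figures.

σ_allow = 212/1.58 = 134.2 MPa.
For a rectangular section σ = 6M/(bh²), so h² = 6M/(b σ_allow) = 6×4.3800×10^7/(56.8×134.2) = 34480 mm².
h = 185.7 mm.

h = 186 mm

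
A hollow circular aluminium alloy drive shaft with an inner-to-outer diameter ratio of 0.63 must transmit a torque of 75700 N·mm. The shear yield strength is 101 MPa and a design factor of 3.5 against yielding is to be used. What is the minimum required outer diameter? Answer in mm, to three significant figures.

τ_allow = 101/3.5 = 28.86 MPa.
For a hollow shaft τ = 16T/[πd_o³(1−k⁴)] with k = 0.63, so 1−k⁴ = 0.8425.
d_o³ = 16T/[π τ_allow (1−k⁴)] = 16×75700/(π×28.86×0.8425) = 15860 mm³.
d_o = 25.12 mm.

d_o = 25.1 mm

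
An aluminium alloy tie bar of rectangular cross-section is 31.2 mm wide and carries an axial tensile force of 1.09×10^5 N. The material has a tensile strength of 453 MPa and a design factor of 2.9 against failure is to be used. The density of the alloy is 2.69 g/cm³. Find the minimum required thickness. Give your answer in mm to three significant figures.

σ_allow = 453/2.9 = 156.2 MPa.
Required area A = F/σ_allow = 109000/156.2 = 697.8 mm².
t = A/w = 697.8/31.2 = 22.37 mm.

t = 22.4 mm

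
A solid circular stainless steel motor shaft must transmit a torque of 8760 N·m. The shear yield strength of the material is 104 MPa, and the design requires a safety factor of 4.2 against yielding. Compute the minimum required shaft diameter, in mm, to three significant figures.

Allowable shear stress τ_allow = 104/4.2 = 24.76 MPa.
For a solid shaft τ = 16T/(πd³), so d³ = 16T/(π τ_allow) = 16×8760000/(π×24.76) = 1.802×10^6 mm³.
d = (1.802×10^6)^(1/3) = 121.7 mm.

d = 122 mm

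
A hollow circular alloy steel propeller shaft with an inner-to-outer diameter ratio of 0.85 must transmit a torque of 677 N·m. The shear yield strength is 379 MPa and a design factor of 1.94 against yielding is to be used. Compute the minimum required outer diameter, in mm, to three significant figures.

d_o = 33.3 mm

τ_allow = 379/1.94 = 195.4 MPa.
For a hollow shaft τ = 16T/[πd_o³(1−k⁴)] with k = 0.85, so 1−k⁴ = 0.4780.
d_o³ = 16T/[π τ_allow (1−k⁴)] = 16×677000/(π×195.4×0.4780) = 36920 mm³.
d_o = 33.30 mm.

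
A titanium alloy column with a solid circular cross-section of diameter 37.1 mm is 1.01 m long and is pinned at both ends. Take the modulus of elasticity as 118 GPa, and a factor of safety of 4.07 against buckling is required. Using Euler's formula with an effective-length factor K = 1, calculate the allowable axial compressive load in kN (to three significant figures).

I = πd⁴/64 = π×37.1⁴/64 = 93000 mm⁴.
Effective length L_e = KL = 1×1.01 m = 1010 mm.
Euler critical load P_cr = π²EI/L_e² = π²×118000×93000/1010² = 106200 N.
P_allow = P_cr/n = 106200/4.07 = 26090 N.

P_allow = 26.1 kN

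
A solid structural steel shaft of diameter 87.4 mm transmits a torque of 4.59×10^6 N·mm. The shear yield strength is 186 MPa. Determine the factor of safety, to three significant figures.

n = 5.31

τ = 16T/(πd³) = 16×4590000/(π×87.4³) = 35.01 MPa.
n = τ_limit/τ = 186/35.01 = 5.312.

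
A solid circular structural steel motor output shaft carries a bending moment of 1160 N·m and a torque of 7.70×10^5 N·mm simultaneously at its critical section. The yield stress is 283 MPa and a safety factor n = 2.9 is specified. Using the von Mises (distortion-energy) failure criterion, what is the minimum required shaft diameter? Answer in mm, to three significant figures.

σ_allow = σ_y/n = 283/2.9 = 97.59 MPa.
For a solid shaft σ_b = 32M/(πd³) and τ = 16T/(πd³), so the von Mises stress is σ' = (16/πd³)·√(4M²+3T²).
√(4M²+3T²) = √(4×(1.160×10^6)² + 3×(770000)²) = 2.676×10^6 N·mm.
d³ = 16×2.676×10^6/(π×97.59) = 139700 mm³.
d = 51.88 mm.

d = 51.9 mm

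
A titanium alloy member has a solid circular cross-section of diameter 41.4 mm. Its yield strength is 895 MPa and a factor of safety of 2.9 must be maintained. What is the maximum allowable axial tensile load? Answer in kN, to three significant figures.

σ_allow = 895/2.9 = 308.6 MPa.
A = πd²/4 = π×41.4²/4 = 1346 mm².
F_allow = σ_allow × A = 308.6×1346 = 415400 N.

F_allow = 415 kN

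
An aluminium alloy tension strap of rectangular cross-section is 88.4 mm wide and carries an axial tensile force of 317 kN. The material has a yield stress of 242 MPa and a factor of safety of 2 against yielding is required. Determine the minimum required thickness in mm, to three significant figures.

σ_allow = 242/2 = 121.0 MPa.
Required area A = F/σ_allow = 317000/121.0 = 2620 mm².
t = A/w = 2620/88.4 = 29.64 mm.

t = 29.6 mm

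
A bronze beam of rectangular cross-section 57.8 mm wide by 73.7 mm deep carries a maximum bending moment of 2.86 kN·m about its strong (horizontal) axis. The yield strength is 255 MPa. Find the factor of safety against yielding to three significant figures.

Section modulus S = bh²/6 = 57.8×73.7²/6 = 52330 mm³.
σ = M/S = 2860000/52330 = 54.66 MPa.
n = 255/54.66 = 4.665.

n = 4.67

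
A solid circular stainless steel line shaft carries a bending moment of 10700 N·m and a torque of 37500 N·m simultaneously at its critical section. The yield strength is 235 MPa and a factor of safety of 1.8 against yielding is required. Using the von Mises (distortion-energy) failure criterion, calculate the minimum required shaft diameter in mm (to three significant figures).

σ_allow = σ_y/n = 235/1.8 = 130.6 MPa.
For a solid shaft σ_b = 32M/(πd³) and τ = 16T/(πd³), so the von Mises stress is σ' = (16/πd³)·√(4M²+3T²).
√(4M²+3T²) = √(4×(1.070×10^7)² + 3×(3.750×10^7)²) = 6.839×10^7 N·mm.
d³ = 16×6.839×10^7/(π×130.6) = 2.668×10^6 mm³.
d = 138.7 mm.

d = 139 mm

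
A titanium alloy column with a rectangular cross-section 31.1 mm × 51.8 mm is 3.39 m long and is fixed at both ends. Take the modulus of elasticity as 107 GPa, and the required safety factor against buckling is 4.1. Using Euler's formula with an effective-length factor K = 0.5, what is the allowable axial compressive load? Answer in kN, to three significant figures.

Buckling occurs about the weak axis: I_min = h·b³/12 = 51.8×31.1³/12 = 129800 mm⁴ (b = 31.1 mm is the smaller dimension).
Effective length L_e = KL = 0.5×3.39 m = 1695 mm.
Euler critical load P_cr = π²EI/L_e² = π²×107000×129800/1695² = 47730 N.
P_allow = P_cr/n = 47730/4.1 = 11640 N.

P_allow = 11.6 kN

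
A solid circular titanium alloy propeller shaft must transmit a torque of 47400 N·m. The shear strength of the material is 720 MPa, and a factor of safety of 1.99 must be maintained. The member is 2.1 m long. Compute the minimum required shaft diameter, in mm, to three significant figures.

Allowable shear stress τ_allow = 720/1.99 = 361.8 MPa.
For a solid shaft τ = 16T/(πd³), so d³ = 16T/(π τ_allow) = 16×4.7400×10^7/(π×361.8) = 667200 mm³.
d = (667200)^(1/3) = 87.38 mm.

d = 87.4 mm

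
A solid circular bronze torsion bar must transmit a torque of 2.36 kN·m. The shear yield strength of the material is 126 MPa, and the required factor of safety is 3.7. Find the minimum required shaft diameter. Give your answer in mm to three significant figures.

d = 70.7 mm

Allowable shear stress τ_allow = 126/3.7 = 34.05 MPa.
For a solid shaft τ = 16T/(πd³), so d³ = 16T/(π τ_allow) = 16×2360000/(π×34.05) = 353000 mm³.
d = (353000)^(1/3) = 70.67 mm.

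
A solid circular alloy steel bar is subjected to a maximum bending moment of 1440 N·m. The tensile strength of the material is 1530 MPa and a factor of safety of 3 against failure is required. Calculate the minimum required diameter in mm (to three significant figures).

σ_allow = 1530/3 = 510.0 MPa.
For a solid circular section σ = 32M/(πd³), so d³ = 32M/(π σ_allow) = 32×1440000/(π×510.0) = 28760 mm³.
d = 30.64 mm.

d = 30.6 mm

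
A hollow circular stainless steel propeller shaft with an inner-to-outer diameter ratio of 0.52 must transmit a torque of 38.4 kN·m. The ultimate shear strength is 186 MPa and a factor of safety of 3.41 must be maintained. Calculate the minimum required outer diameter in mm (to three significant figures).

τ_allow = 186/3.41 = 54.55 MPa.
For a hollow shaft τ = 16T/[πd_o³(1−k⁴)] with k = 0.52, so 1−k⁴ = 0.9269.
d_o³ = 16T/[π τ_allow (1−k⁴)] = 16×3.8400×10^7/(π×54.55×0.9269) = 3.868×10^6 mm³.
d_o = 157.0 mm.

d_o = 157 mm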